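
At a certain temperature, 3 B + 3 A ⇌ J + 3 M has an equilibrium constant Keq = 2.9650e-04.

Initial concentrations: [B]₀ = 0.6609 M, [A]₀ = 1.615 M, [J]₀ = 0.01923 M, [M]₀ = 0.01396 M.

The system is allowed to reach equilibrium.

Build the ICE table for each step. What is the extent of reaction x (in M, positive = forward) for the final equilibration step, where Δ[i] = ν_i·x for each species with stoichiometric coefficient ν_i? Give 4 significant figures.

x = 0.04091 M

Q₀ = 4.3024e-08 vs Keq = 2.9650e-04 ⇒ Q<K, forward
Step 1:
                    B           A           J           M
  Initial      0.6609       1.615     0.01923     0.01396
  Change      -0.1227     -0.1227     0.04091      0.1227
  Equil        0.5382       1.492     0.06014      0.1367
  solve Keq expr → x = 0.04091; check Q = 2.9650e-04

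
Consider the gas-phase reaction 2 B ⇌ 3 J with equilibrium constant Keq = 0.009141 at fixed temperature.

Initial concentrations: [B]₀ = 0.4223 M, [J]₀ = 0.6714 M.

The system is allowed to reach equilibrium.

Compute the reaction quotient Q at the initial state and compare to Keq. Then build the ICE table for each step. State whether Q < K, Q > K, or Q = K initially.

Q₀ = 1.697; Q > K (proceeds reverse)

Q₀ = 1.697 vs Keq = 0.009141 ⇒ Q>K, reverse
Step 1:
                    B           J
  Initial      0.4223      0.6714
  Change       0.3321     -0.4981
  Equil        0.7544      0.1733
  solve Keq expr → x = -0.166; check Q = 0.009141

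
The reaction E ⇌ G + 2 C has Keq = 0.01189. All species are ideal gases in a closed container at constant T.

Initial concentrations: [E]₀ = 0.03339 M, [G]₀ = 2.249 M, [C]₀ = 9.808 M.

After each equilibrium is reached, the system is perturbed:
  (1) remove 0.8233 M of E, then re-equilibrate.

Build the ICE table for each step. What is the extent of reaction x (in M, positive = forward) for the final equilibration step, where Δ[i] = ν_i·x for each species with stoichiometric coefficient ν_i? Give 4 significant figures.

Q₀ = 6479 vs Keq = 0.01189 ⇒ Q>K, reverse
Step 1:
                  E         G         C
  Initial   0.03339     2.249     9.808
  Change      2.248    -2.248    -4.496
  Equil       2.281 9.6136e-04     5.312
  solve Keq expr → x = -2.248; check Q = 0.01189
Then remove 0.8233 M of E.
Step 2:
                  E         G         C
  Initial     1.458 9.6136e-04     5.312
  Change  3.4662e-04 -3.4662e-04 -6.9324e-04
  Equil       1.458 6.1474e-04     5.311
  solve Keq expr → x = -3.4662e-04; check Q = 0.01189

x = -3.4662e-04 M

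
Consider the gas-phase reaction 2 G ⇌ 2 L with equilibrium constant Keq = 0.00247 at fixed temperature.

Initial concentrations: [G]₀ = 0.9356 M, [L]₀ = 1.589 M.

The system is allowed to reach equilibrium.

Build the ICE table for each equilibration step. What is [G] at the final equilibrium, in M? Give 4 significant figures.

[G]_eq = 2.405 M

Q₀ = 2.884 vs Keq = 0.00247 ⇒ Q>K, reverse
Step 1:
                   G          L
  Initial     0.9356      1.589
  Change       1.469     -1.469
  Equil        2.405     0.1195
  solve Keq expr → x = -0.7347; check Q = 0.00247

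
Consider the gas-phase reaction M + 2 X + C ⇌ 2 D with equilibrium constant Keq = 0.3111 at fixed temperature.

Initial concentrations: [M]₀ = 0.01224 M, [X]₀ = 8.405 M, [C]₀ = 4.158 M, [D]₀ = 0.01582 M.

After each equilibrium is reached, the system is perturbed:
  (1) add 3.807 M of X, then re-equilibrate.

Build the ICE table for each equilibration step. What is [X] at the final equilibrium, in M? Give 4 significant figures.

Q₀ = 6.9610e-05 vs Keq = 0.3111 ⇒ Q<K, forward
Step 1:
                   M          X          C          D
  init       0.01224      8.405      4.158    0.01582
  Δ         -0.01222   -0.02444   -0.01222    0.02444
  eq      1.7897e-05      8.381      4.146    0.04026
  solve Keq expr → x = 0.01222; check Q = 0.3111
Then add 3.807 M of X.
Step 2:
                   M          X          C          D
  init    1.7897e-05      12.19      4.146    0.04026
  Δ       -9.4268e-06 -1.8854e-05 -9.4268e-06 1.8854e-05
  eq      8.4705e-06      12.19      4.146    0.04028
  solve Keq expr → x = 9.4268e-06; check Q = 0.3111

[X]_eq = 12.19 M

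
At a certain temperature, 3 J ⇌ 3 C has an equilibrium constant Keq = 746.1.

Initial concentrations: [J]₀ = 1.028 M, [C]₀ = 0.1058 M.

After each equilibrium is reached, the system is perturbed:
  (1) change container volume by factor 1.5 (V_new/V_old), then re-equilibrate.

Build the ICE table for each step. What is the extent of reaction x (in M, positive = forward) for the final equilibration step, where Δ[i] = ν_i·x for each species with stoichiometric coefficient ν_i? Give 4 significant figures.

x = 0 M

Q₀ = 0.00109 vs Keq = 746.1 ⇒ Q<K, forward
Step 1:
                  J         C
  I           1.028    0.1058
  C         -0.9154    0.9154
  E          0.1126     1.021
  solve Keq expr → x = 0.3051; check Q = 746.1
Then change container volume by factor 1.5 (V_new/V_old).
Step 2:
                  J         C
  I         0.07506    0.6808
  C               0         0
  E         0.07506    0.6808
  solve Keq expr → x = 0; check Q = 746.1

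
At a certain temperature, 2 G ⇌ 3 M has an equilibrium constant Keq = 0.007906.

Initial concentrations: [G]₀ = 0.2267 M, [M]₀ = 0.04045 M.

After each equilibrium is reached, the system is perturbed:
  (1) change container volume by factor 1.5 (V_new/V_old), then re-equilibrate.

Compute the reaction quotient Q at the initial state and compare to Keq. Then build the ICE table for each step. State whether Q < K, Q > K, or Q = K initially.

Q₀ = 0.001288 vs Keq = 0.007906 ⇒ Q<K, forward
Step 1:
                  G         M
  init       0.2267   0.04045
  Δ        -0.01953    0.0293
  eq         0.2072   0.06975
  solve Keq expr → x = 0.009766; check Q = 0.007906
Then change container volume by factor 1.5 (V_new/V_old).
Step 2:
                  G         M
  init       0.1381    0.0465
  Δ       -0.003827  0.005741
  eq         0.1343   0.05224
  solve Keq expr → x = 0.001914; check Q = 0.007906

Q₀ = 0.001288; Q < K (proceeds forward)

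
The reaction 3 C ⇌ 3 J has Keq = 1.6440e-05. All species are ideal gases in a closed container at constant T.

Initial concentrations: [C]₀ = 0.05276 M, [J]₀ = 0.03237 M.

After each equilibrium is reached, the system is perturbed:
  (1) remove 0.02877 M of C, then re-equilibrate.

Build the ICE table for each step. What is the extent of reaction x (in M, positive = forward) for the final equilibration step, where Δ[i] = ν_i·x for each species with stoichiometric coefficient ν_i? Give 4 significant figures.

Q₀ = 0.2309 vs Keq = 1.6440e-05 ⇒ Q>K, reverse
Step 1:
                    C           J
  I           0.05276     0.03237
  C           0.03026    -0.03026
  E           0.08302    0.002111
  solve Keq expr → x = -0.01009; check Q = 1.6440e-05
Then remove 0.02877 M of C.
Step 2:
                    C           J
  I           0.05425    0.002111
  C        7.1340e-04 -7.1340e-04
  E           0.05496    0.001398
  solve Keq expr → x = -2.3780e-04; check Q = 1.6440e-05

x = -2.3780e-04 M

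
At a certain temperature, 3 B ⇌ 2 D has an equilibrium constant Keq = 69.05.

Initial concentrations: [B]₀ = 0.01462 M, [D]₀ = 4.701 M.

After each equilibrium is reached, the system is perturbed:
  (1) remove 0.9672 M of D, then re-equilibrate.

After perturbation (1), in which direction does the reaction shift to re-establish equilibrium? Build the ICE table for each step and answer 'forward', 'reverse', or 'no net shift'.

Q₀ = 7.0719e+06 vs Keq = 69.05 ⇒ Q>K, reverse
Step 1:
                   B          D
  init       0.01462      4.701
  Δ           0.6282    -0.4188
  eq          0.6428      4.282
  solve Keq expr → x = -0.2094; check Q = 69.05
Then remove 0.9672 M of D.
Step 2:
                   B          D
  init        0.6428      3.315
  Δ         -0.09404    0.06269
  eq          0.5487      3.378
  solve Keq expr → x = 0.03135; check Q = 69.05

Direction: forward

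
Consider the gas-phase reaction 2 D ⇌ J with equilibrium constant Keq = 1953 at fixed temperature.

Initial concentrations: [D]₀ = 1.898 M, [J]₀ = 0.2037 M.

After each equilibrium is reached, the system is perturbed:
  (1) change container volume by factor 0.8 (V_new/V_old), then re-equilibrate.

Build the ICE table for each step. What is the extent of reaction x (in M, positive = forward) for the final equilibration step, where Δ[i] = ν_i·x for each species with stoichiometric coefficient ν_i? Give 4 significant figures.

Q₀ = 0.05655 vs Keq = 1953 ⇒ Q<K, forward
Step 1:
                    D           J
  init          1.898      0.2037
  Δ            -1.874      0.9369
  eq          0.02417       1.141
  solve Keq expr → x = 0.9369; check Q = 1953
Then change container volume by factor 0.8 (V_new/V_old).
Step 2:
                    D           J
  init        0.03021       1.426
  Δ         -0.003174    0.001587
  eq          0.02703       1.427
  solve Keq expr → x = 0.001587; check Q = 1953

x = 0.001587 M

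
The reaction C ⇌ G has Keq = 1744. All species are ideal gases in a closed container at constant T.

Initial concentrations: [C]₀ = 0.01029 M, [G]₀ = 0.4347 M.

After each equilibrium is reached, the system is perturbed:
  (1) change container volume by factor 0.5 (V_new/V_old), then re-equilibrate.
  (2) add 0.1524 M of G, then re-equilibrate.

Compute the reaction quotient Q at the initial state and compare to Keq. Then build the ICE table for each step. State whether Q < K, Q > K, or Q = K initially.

Q₀ = 42.24; Q < K (proceeds forward)

Q₀ = 42.24 vs Keq = 1744 ⇒ Q<K, forward
Step 1:
                   C          G
  init       0.01029     0.4347
  Δ         -0.01003    0.01003
  eq      2.5501e-04     0.4447
  solve Keq expr → x = 0.01003; check Q = 1744
Then change container volume by factor 0.5 (V_new/V_old).
Step 2:
                   C          G
  init    5.1002e-04     0.8895
  Δ                0          0
  eq      5.1002e-04     0.8895
  solve Keq expr → x = 0; check Q = 1744
Then add 0.1524 M of G.
Step 3:
                   C          G
  init    5.1002e-04      1.042
  Δ       8.7335e-05 -8.7335e-05
  eq      5.9735e-04      1.042
  solve Keq expr → x = -8.7335e-05; check Q = 1744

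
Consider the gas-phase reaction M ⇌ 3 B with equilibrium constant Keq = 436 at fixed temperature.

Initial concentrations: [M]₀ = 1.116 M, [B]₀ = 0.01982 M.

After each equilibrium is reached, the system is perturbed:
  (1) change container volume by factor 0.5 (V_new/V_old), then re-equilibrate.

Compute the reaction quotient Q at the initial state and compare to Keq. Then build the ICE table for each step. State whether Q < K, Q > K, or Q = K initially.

Q₀ = 6.9766e-06; Q < K (proceeds forward)

Q₀ = 6.9766e-06 vs Keq = 436 ⇒ Q<K, forward
Step 1:
                  M         B
  init        1.116   0.01982
  Δ          -1.044     3.132
  eq        0.07184     3.152
  solve Keq expr → x = 1.044; check Q = 436
Then change container volume by factor 0.5 (V_new/V_old).
Step 2:
                  M         B
  init       0.1437     6.305
  Δ          0.2496   -0.7489
  eq         0.3933     5.556
  solve Keq expr → x = -0.2496; check Q = 436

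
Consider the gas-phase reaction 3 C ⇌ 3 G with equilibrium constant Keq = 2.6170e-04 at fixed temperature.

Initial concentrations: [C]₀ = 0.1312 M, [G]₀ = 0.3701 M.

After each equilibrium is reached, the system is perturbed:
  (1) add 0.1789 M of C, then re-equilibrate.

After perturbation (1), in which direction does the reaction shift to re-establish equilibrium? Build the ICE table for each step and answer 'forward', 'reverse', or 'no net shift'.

Direction: forward

Q₀ = 22.45 vs Keq = 2.6170e-04 ⇒ Q>K, reverse
Step 1:
                    C           G
  I            0.1312      0.3701
  C              0.34       -0.34
  E            0.4712     0.03014
  solve Keq expr → x = -0.1133; check Q = 2.6170e-04
Then add 0.1789 M of C.
Step 2:
                    C           G
  I            0.6501     0.03014
  C          -0.01076     0.01076
  E            0.6393     0.04089
  solve Keq expr → x = 0.003585; check Q = 2.6170e-04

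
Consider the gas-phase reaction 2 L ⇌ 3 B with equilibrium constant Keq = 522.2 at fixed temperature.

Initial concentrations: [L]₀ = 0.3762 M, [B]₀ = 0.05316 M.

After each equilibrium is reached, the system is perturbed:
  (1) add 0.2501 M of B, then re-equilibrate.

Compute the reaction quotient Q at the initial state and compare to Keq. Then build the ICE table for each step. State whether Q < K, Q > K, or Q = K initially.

Q₀ = 0.001061 vs Keq = 522.2 ⇒ Q<K, forward
Step 1:
                  L         B
  I          0.3762   0.05316
  C         -0.3565    0.5347
  E         0.01972    0.5879
  solve Keq expr → x = 0.1782; check Q = 522.2
Then add 0.2501 M of B.
Step 2:
                  L         B
  I         0.01972     0.838
  C          0.0127  -0.01906
  E         0.03243    0.8189
  solve Keq expr → x = -0.006352; check Q = 522.2

Q₀ = 0.001061; Q < K (proceeds forward)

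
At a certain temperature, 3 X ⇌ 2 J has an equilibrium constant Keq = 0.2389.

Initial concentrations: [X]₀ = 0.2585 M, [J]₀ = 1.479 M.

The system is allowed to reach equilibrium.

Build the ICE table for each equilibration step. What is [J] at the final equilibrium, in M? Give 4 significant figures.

Q₀ = 126.6 vs Keq = 0.2389 ⇒ Q>K, reverse
Step 1:
                   X          J
  I           0.2585      1.479
  C            1.081    -0.7209
  E             1.34     0.7581
  solve Keq expr → x = -0.3605; check Q = 0.2389

[J]_eq = 0.7581 M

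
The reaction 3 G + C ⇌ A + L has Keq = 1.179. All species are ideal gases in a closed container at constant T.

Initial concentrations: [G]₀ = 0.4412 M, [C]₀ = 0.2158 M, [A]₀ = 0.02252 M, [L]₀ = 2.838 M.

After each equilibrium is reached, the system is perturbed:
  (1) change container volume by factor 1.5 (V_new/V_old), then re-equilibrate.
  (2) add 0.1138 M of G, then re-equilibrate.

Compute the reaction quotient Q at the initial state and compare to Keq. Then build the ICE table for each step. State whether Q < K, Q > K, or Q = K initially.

Q₀ = 3.448; Q > K (proceeds reverse)

Q₀ = 3.448 vs Keq = 1.179 ⇒ Q>K, reverse
Step 1:
                    G           C           A           L
  I            0.4412      0.2158     0.02252       2.838
  C           0.03646     0.01215    -0.01215    -0.01215
  E            0.4777       0.228     0.01037       2.826
  solve Keq expr → x = -0.01215; check Q = 1.179
Then change container volume by factor 1.5 (V_new/V_old).
Step 2:
                    G           C           A           L
  I            0.3184       0.152     0.00691       1.884
  C           0.01034    0.003447   -0.003447   -0.003447
  E            0.3288      0.1554    0.003463        1.88
  solve Keq expr → x = -0.003447; check Q = 1.179
Then add 0.1138 M of G.
Step 3:
                    G           C           A           L
  I            0.4426      0.1554    0.003463        1.88
  C          -0.01225   -0.004082    0.004082    0.004082
  E            0.4303      0.1513    0.007545       1.885
  solve Keq expr → x = 0.004082; check Q = 1.179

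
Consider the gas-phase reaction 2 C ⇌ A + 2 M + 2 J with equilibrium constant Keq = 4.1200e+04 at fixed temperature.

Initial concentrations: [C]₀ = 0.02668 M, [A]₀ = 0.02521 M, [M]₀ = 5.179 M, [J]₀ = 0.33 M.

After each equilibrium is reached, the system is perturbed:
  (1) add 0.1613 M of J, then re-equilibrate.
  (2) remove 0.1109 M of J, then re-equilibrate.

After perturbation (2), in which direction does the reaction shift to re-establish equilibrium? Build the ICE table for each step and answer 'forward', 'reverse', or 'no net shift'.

Direction: forward

Q₀ = 103.4 vs Keq = 4.1200e+04 ⇒ Q<K, forward
Step 1:
                  C         A         M         J
  Initial   0.02668   0.02521     5.179      0.33
  Change   -0.02491   0.01246   0.02491   0.02491
  Equil    0.001766   0.03767     5.204    0.3549
  solve Keq expr → x = 0.01246; check Q = 4.1200e+04
Then add 0.1613 M of J.
Step 2:
                  C         A         M         J
  Initial  0.001766   0.03767     5.204    0.5162
  Change  7.8491e-04 -3.9245e-04 -7.8491e-04 -7.8491e-04
  Equil    0.002551   0.03727     5.203    0.5154
  solve Keq expr → x = -3.9245e-04; check Q = 4.1200e+04
Then remove 0.1109 M of J.
Step 3:
                  C         A         M         J
  Initial  0.002551   0.03727     5.203    0.4045
  Change  -5.3874e-04 2.6937e-04 5.3874e-04 5.3874e-04
  Equil    0.002012   0.03754     5.204    0.4051
  solve Keq expr → x = 2.6937e-04; check Q = 4.1200e+04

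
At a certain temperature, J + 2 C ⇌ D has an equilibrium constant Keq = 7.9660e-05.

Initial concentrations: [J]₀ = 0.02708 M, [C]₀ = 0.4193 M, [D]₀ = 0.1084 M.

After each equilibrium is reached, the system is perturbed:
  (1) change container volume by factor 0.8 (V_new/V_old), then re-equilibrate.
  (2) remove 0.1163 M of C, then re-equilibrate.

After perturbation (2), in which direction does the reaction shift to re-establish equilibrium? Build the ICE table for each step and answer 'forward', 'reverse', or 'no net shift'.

Q₀ = 22.77 vs Keq = 7.9660e-05 ⇒ Q>K, reverse
Step 1:
                   J          C          D
  Initial    0.02708     0.4193     0.1084
  Change      0.1084     0.2168    -0.1084
  Equil       0.1355     0.6361 4.3666e-06
  solve Keq expr → x = -0.1084; check Q = 7.9660e-05
Then change container volume by factor 0.8 (V_new/V_old).
Step 2:
                   J          C          D
  Initial     0.1693     0.7951 5.4582e-06
  Change  -3.0700e-06 -6.1399e-06 3.0700e-06
  Equil       0.1693     0.7951 8.5282e-06
  solve Keq expr → x = 3.0700e-06; check Q = 7.9660e-05
Then remove 0.1163 M of C.
Step 3:
                   J          C          D
  Initial     0.1693     0.6788 8.5282e-06
  Change  2.3122e-06 4.6244e-06 -2.3122e-06
  Equil       0.1693     0.6788 6.2160e-06
  solve Keq expr → x = -2.3122e-06; check Q = 7.9660e-05

Direction: reverse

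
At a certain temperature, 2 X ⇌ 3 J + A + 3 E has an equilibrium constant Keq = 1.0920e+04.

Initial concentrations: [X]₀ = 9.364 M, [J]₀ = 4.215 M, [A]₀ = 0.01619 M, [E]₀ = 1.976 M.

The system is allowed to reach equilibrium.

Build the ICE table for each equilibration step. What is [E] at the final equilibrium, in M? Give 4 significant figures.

[E]_eq = 6.876 M

Q₀ = 0.1067 vs Keq = 1.0920e+04 ⇒ Q<K, forward
Step 1:
                    X           J           A           E
  Initial       9.364       4.215     0.01619       1.976
  Change       -3.266         4.9       1.633         4.9
  Equil         6.098       9.115       1.649       6.876
  solve Keq expr → x = 1.633; check Q = 1.0920e+04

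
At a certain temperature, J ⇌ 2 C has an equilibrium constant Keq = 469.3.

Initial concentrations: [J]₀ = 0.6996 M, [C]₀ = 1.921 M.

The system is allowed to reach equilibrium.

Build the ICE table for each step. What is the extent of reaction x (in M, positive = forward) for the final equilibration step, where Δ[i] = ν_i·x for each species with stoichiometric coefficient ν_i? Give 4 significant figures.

x = 0.6768 M

Q₀ = 5.275 vs Keq = 469.3 ⇒ Q<K, forward
Step 1:
                    J           C
  I            0.6996       1.921
  C           -0.6768       1.354
  E           0.02285       3.275
  solve Keq expr → x = 0.6768; check Q = 469.3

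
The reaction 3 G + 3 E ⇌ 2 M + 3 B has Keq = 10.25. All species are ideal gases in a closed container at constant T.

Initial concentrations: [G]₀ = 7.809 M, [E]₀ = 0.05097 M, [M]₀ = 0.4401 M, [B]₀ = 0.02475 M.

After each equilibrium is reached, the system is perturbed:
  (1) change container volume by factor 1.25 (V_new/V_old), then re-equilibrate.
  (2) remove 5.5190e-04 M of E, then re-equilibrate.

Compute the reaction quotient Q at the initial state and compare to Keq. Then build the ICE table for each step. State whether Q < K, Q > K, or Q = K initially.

Q₀ = 4.6569e-05; Q < K (proceeds forward)

Q₀ = 4.6569e-05 vs Keq = 10.25 ⇒ Q<K, forward
Step 1:
                    G           E           M           B
  init          7.809     0.05097      0.4401     0.02475
  Δ          -0.04834    -0.04834     0.03223     0.04834
  eq            7.761     0.00263      0.4723     0.07309
  solve Keq expr → x = 0.01611; check Q = 10.25
Then change container volume by factor 1.25 (V_new/V_old).
Step 2:
                    G           E           M           B
  init          6.209    0.002104      0.3779     0.05847
  Δ        1.5592e-04  1.5592e-04 -1.0395e-04 -1.5592e-04
  eq            6.209     0.00226      0.3778     0.05832
  solve Keq expr → x = -5.1975e-05; check Q = 10.25
Then remove 5.5190e-04 M of E.
Step 3:
                    G           E           M           B
  init          6.209    0.001708      0.3778     0.05832
  Δ        5.2979e-04  5.2979e-04 -3.5319e-04 -5.2979e-04
  eq            6.209    0.002237      0.3774     0.05779
  solve Keq expr → x = -1.7660e-04; check Q = 10.25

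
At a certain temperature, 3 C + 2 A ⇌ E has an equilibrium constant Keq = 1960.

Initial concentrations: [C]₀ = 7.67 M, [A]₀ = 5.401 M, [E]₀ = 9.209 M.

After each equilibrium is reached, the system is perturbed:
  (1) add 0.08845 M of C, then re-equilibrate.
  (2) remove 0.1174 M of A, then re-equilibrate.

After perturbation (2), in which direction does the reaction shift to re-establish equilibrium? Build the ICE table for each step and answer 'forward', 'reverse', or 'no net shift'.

Q₀ = 6.9965e-04 vs Keq = 1960 ⇒ Q<K, forward
Step 1:
                   C          A          E
  Initial       7.67      5.401      9.209
  Change      -7.376     -4.917      2.459
  Equil       0.2941     0.4837      11.67
  solve Keq expr → x = 2.459; check Q = 1960
Then add 0.08845 M of C.
Step 2:
                   C          A          E
  Initial     0.3826     0.4837      11.67
  Change    -0.06823   -0.04549    0.02274
  Equil       0.3143     0.4382      11.69
  solve Keq expr → x = 0.02274; check Q = 1960
Then remove 0.1174 M of A.
Step 3:
                   C          A          E
  Initial     0.3143     0.3208      11.69
  Change     0.04848    0.03232   -0.01616
  Equil       0.3628     0.3532      11.67
  solve Keq expr → x = -0.01616; check Q = 1960

Direction: reverse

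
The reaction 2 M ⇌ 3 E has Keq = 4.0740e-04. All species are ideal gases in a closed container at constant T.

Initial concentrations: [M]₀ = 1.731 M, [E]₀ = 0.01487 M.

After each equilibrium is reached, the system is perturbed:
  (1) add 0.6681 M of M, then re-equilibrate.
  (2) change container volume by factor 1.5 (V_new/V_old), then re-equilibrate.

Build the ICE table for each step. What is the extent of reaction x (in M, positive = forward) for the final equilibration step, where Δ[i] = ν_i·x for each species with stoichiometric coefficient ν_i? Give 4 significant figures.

Q₀ = 1.0973e-06 vs Keq = 4.0740e-04 ⇒ Q<K, forward
Step 1:
                  M         E
  I           1.731   0.01487
  C        -0.05969   0.08953
  E           1.671    0.1044
  solve Keq expr → x = 0.02984; check Q = 4.0740e-04
Then add 0.6681 M of M.
Step 2:
                  M         E
  I           2.339    0.1044
  C        -0.01707    0.0256
  E           2.322      0.13
  solve Keq expr → x = 0.008534; check Q = 4.0740e-04
Then change container volume by factor 1.5 (V_new/V_old).
Step 3:
                  M         E
  I           1.548   0.08667
  C        -0.00813   0.01219
  E            1.54   0.09886
  solve Keq expr → x = 0.004065; check Q = 4.0740e-04

x = 0.004065 M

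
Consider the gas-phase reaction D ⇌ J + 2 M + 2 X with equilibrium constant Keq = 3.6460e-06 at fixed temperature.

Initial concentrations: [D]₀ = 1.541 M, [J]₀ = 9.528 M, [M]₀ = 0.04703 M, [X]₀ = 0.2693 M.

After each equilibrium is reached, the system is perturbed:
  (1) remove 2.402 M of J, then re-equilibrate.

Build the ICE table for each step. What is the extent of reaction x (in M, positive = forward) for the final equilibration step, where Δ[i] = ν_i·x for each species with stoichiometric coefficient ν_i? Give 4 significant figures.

Q₀ = 9.9179e-04 vs Keq = 3.6460e-06 ⇒ Q>K, reverse
Step 1:
                  D         J         M         X
  I           1.541     9.528   0.04703    0.2693
  C          0.0218   -0.0218   -0.0436   -0.0436
  E           1.563     9.506   0.00343    0.2257
  solve Keq expr → x = -0.0218; check Q = 3.6460e-06
Then remove 2.402 M of J.
Step 2:
                  D         J         M         X
  I           1.563     7.104   0.00343    0.2257
  C       -2.6404e-04 2.6404e-04 5.2808e-04 5.2808e-04
  E           1.563     7.104  0.003958    0.2262
  solve Keq expr → x = 2.6404e-04; check Q = 3.6460e-06

x = 2.6404e-04 M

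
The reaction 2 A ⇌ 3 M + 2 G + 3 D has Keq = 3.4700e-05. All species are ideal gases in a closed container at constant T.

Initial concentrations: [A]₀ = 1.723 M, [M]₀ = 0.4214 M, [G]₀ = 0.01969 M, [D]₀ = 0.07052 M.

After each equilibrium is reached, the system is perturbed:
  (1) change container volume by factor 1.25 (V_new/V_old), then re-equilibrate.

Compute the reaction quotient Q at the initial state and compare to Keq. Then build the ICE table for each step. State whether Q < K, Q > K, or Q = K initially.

Q₀ = 3.4272e-09 vs Keq = 3.4700e-05 ⇒ Q<K, forward
Step 1:
                  A         M         G         D
  init        1.723    0.4214   0.01969   0.07052
  Δ         -0.1272    0.1908    0.1272    0.1908
  eq          1.596    0.6122    0.1469    0.2613
  solve Keq expr → x = 0.0636; check Q = 3.4700e-05
Then change container volume by factor 1.25 (V_new/V_old).
Step 2:
                  A         M         G         D
  init        1.277    0.4898    0.1175    0.2091
  Δ        -0.02971   0.04457   0.02971   0.04457
  eq          1.247    0.5343    0.1472    0.2536
  solve Keq expr → x = 0.01486; check Q = 3.4700e-05

Q₀ = 3.4272e-09; Q < K (proceeds forward)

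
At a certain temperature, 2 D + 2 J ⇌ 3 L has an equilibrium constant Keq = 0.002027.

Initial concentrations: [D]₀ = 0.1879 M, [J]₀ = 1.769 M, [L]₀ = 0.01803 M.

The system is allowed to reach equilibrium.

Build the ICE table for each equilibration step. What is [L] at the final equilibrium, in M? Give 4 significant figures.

Q₀ = 5.3049e-05 vs Keq = 0.002027 ⇒ Q<K, forward
Step 1:
                  D         J         L
  I          0.1879     1.769   0.01803
  C        -0.02452  -0.02452   0.03678
  E          0.1634     1.744   0.05481
  solve Keq expr → x = 0.01226; check Q = 0.002027

[L]_eq = 0.05481 M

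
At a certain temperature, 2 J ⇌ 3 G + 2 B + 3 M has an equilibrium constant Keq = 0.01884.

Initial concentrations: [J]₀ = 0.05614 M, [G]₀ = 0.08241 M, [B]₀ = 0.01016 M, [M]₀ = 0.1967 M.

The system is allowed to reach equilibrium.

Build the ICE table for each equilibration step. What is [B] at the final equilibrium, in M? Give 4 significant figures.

Q₀ = 1.3951e-07 vs Keq = 0.01884 ⇒ Q<K, forward
Step 1:
                    J           G           B           M
  init        0.05614     0.08241     0.01016      0.1967
  Δ          -0.05196     0.07794     0.05196     0.07794
  eq         0.004182      0.1603     0.06212      0.2746
  solve Keq expr → x = 0.02598; check Q = 0.01884

[B]_eq = 0.06212 M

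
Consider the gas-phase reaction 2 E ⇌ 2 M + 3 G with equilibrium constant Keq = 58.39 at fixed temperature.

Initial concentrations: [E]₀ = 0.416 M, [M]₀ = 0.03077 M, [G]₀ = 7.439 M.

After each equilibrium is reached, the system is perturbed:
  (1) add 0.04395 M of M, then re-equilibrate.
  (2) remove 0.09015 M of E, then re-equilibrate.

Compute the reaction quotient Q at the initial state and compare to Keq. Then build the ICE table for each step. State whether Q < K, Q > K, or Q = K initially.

Q₀ = 2.252; Q < K (proceeds forward)

Q₀ = 2.252 vs Keq = 58.39 ⇒ Q<K, forward
Step 1:
                  E         M         G
  I           0.416   0.03077     7.439
  C         -0.0891    0.0891    0.1337
  E          0.3269    0.1199     7.573
  solve Keq expr → x = 0.04455; check Q = 58.39
Then add 0.04395 M of M.
Step 2:
                  E         M         G
  I          0.3269    0.1638     7.573
  C         0.03126  -0.03126  -0.04689
  E          0.3582    0.1326     7.526
  solve Keq expr → x = -0.01563; check Q = 58.39
Then remove 0.09015 M of E.
Step 3:
                  E         M         G
  I           0.268    0.1326     7.526
  C         0.02379  -0.02379  -0.03568
  E          0.2918    0.1088      7.49
  solve Keq expr → x = -0.01189; check Q = 58.39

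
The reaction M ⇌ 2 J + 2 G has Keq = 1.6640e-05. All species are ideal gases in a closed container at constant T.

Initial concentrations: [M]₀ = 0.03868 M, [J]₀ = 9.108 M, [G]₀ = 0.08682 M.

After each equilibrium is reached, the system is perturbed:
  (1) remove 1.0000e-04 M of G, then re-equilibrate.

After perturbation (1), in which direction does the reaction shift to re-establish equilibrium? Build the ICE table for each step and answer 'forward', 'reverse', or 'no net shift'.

Q₀ = 16.17 vs Keq = 1.6640e-05 ⇒ Q>K, reverse
Step 1:
                   M          J          G
  Initial    0.03868      9.108    0.08682
  Change     0.04335   -0.08669   -0.08669
  Equil      0.08203      9.021 1.2950e-04
  solve Keq expr → x = -0.04335; check Q = 1.6640e-05
Then remove 1.0000e-04 M of G.
Step 2:
                   M          J          G
  Initial    0.08203      9.021 2.9503e-05
  Change  -4.9980e-05 9.9959e-05 9.9959e-05
  Equil      0.08198      9.021 1.2946e-04
  solve Keq expr → x = 4.9980e-05; check Q = 1.6640e-05

Direction: forward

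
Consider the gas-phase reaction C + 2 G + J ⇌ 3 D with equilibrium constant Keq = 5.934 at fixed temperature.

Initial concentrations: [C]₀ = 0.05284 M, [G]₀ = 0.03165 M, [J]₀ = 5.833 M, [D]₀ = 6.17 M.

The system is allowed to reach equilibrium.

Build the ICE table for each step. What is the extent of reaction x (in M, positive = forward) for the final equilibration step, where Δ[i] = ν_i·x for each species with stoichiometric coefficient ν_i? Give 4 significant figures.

x = -0.7185 M

Q₀ = 7.6077e+05 vs Keq = 5.934 ⇒ Q>K, reverse
Step 1:
                  C         G         J         D
  init      0.05284   0.03165     5.833      6.17
  Δ          0.7185     1.437    0.7185    -2.156
  eq         0.7714     1.469     6.552     4.014
  solve Keq expr → x = -0.7185; check Q = 5.934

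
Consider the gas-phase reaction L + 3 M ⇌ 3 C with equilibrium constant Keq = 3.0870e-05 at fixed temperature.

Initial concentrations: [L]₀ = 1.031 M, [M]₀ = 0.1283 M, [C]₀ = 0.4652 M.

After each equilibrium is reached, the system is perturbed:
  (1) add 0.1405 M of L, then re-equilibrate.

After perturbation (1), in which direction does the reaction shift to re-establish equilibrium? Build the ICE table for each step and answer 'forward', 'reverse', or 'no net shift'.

Direction: forward

Q₀ = 46.24 vs Keq = 3.0870e-05 ⇒ Q>K, reverse
Step 1:
                    L           M           C
  I             1.031      0.1283      0.4652
  C            0.1487      0.4462     -0.4462
  E              1.18      0.5745     0.01904
  solve Keq expr → x = -0.1487; check Q = 3.0870e-05
Then add 0.1405 M of L.
Step 2:
                    L           M           C
  I              1.32      0.5745     0.01904
  C       -2.3414e-04 -7.0241e-04  7.0241e-04
  E              1.32      0.5738     0.01974
  solve Keq expr → x = 2.3414e-04; check Q = 3.0870e-05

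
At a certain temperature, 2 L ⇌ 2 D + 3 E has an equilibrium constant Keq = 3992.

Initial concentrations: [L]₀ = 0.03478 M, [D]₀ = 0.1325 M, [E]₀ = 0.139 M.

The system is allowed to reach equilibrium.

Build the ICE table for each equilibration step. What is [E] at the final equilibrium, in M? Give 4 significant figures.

[E]_eq = 0.1908 M

Q₀ = 0.03898 vs Keq = 3992 ⇒ Q<K, forward
Step 1:
                    L           D           E
  I           0.03478      0.1325       0.139
  C          -0.03456     0.03456     0.05184
  E        2.2043e-04      0.1671      0.1908
  solve Keq expr → x = 0.01728; check Q = 3992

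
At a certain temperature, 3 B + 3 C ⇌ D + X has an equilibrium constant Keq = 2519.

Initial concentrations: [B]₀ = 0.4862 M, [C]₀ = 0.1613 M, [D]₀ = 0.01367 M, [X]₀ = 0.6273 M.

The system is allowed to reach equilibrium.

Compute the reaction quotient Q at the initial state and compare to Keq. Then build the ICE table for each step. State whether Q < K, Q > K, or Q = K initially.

Q₀ = 17.78; Q < K (proceeds forward)

Q₀ = 17.78 vs Keq = 2519 ⇒ Q<K, forward
Step 1:
                    B           C           D           X
  init         0.4862      0.1613     0.01367      0.6273
  Δ           -0.1011     -0.1011     0.03371     0.03371
  eq           0.3851     0.06016     0.04738       0.661
  solve Keq expr → x = 0.03371; check Q = 2519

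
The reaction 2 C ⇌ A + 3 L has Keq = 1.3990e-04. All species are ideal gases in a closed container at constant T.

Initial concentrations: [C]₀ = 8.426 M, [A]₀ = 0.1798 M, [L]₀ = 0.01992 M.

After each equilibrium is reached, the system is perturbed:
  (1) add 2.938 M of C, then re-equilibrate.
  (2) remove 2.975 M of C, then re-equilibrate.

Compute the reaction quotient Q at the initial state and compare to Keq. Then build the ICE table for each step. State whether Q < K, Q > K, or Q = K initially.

Q₀ = 2.0018e-08; Q < K (proceeds forward)

Q₀ = 2.0018e-08 vs Keq = 1.3990e-04 ⇒ Q<K, forward
Step 1:
                    C           A           L
  I             8.426      0.1798     0.01992
  C            -0.202       0.101      0.3031
  E             8.224      0.2808       0.323
  solve Keq expr → x = 0.101; check Q = 1.3990e-04
Then add 2.938 M of C.
Step 2:
                    C           A           L
  I             11.16      0.2808       0.323
  C          -0.04175     0.02088     0.06263
  E             11.12      0.3017      0.3856
  solve Keq expr → x = 0.02088; check Q = 1.3990e-04
Then remove 2.975 M of C.
Step 3:
                    C           A           L
  I             8.145      0.3017      0.3856
  C           0.04232    -0.02116    -0.06348
  E             8.188      0.2805      0.3221
  solve Keq expr → x = -0.02116; check Q = 1.3990e-04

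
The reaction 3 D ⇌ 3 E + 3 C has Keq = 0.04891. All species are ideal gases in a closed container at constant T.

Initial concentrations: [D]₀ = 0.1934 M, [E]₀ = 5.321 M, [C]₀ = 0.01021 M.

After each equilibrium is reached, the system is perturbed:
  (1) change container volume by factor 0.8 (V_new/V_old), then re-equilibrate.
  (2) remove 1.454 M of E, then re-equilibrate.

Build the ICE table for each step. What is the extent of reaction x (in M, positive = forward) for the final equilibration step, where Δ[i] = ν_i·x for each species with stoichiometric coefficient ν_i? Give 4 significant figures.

Q₀ = 0.02217 vs Keq = 0.04891 ⇒ Q<K, forward
Step 1:
                    D           E           C
  Initial      0.1934       5.321     0.01021
  Change    -0.002877    0.002877    0.002877
  Equil        0.1905       5.324     0.01309
  solve Keq expr → x = 9.5911e-04; check Q = 0.04891
Then change container volume by factor 0.8 (V_new/V_old).
Step 2:
                    D           E           C
  Initial      0.2382       6.655     0.01636
  Change     0.003096   -0.003096   -0.003096
  Equil        0.2412       6.652     0.01326
  solve Keq expr → x = -0.001032; check Q = 0.04891
Then remove 1.454 M of E.
Step 3:
                    D           E           C
  Initial      0.2412       5.198     0.01326
  Change    -0.003456    0.003456    0.003456
  Equil        0.2378       5.201     0.01672
  solve Keq expr → x = 0.001152; check Q = 0.04891

x = 0.001152 M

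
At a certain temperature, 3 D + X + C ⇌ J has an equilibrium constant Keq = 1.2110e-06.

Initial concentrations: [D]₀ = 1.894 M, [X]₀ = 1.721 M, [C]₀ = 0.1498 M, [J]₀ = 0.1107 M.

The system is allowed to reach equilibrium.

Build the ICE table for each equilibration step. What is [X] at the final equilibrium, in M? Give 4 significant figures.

[X]_eq = 1.832 M

Q₀ = 0.0632 vs Keq = 1.2110e-06 ⇒ Q>K, reverse
Step 1:
                   D          X          C          J
  Initial      1.894      1.721     0.1498     0.1107
  Change      0.3321     0.1107     0.1107    -0.1107
  Equil        2.226      1.832     0.2605 6.3741e-06
  solve Keq expr → x = -0.1107; check Q = 1.2110e-06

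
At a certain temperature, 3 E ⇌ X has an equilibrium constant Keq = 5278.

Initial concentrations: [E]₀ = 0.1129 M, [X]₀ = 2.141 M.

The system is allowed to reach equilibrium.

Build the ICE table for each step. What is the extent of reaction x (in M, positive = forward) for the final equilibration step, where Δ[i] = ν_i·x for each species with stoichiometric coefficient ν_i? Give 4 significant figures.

x = 0.01291 M

Q₀ = 1488 vs Keq = 5278 ⇒ Q<K, forward
Step 1:
                    E           X
  Initial      0.1129       2.141
  Change     -0.03873     0.01291
  Equil       0.07417       2.154
  solve Keq expr → x = 0.01291; check Q = 5278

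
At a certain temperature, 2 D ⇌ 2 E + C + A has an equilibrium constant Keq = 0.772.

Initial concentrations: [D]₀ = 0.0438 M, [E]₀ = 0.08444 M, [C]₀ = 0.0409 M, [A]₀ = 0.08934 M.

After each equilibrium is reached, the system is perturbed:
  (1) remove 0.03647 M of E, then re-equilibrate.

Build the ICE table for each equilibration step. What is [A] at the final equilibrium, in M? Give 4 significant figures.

[A]_eq = 0.1074 M

Q₀ = 0.01358 vs Keq = 0.772 ⇒ Q<K, forward
Step 1:
                   D          E          C          A
  I           0.0438    0.08444     0.0409    0.08934
  C         -0.03333    0.03333    0.01666    0.01666
  E          0.01047     0.1178    0.05756      0.106
  solve Keq expr → x = 0.01666; check Q = 0.772
Then remove 0.03647 M of E.
Step 2:
                   D          E          C          A
  I          0.01047     0.0813    0.05756      0.106
  C        -0.002847   0.002847   0.001423   0.001423
  E         0.007624    0.08415    0.05899     0.1074
  solve Keq expr → x = 0.001423; check Q = 0.772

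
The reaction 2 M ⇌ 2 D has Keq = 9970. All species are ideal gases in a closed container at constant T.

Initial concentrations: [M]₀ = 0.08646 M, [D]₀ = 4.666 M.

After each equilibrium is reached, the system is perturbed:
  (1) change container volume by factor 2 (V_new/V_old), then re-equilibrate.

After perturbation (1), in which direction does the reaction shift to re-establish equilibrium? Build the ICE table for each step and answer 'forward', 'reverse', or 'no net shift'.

Q₀ = 2912 vs Keq = 9970 ⇒ Q<K, forward
Step 1:
                   M          D
  init       0.08646      4.666
  Δ         -0.03934    0.03934
  eq         0.04712      4.705
  solve Keq expr → x = 0.01967; check Q = 9970
Then change container volume by factor 2 (V_new/V_old).
Step 2:
                   M          D
  init       0.02356      2.353
  Δ                0          0
  eq         0.02356      2.353
  solve Keq expr → x = 0; check Q = 9970

Direction: no net shift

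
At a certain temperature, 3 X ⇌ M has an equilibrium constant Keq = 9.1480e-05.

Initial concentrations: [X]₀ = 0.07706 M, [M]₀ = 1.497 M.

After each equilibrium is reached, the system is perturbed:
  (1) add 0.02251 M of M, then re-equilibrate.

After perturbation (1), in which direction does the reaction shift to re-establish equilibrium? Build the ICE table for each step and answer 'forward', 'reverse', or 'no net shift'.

Direction: reverse

Q₀ = 3271 vs Keq = 9.1480e-05 ⇒ Q>K, reverse
Step 1:
                   X          M
  init       0.07706      1.497
  Δ            4.465     -1.488
  eq           4.542   0.008574
  solve Keq expr → x = -1.488; check Q = 9.1480e-05
Then add 0.02251 M of M.
Step 2:
                   X          M
  init         4.542    0.03108
  Δ          0.06639   -0.02213
  eq           4.609   0.008955
  solve Keq expr → x = -0.02213; check Q = 9.1480e-05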